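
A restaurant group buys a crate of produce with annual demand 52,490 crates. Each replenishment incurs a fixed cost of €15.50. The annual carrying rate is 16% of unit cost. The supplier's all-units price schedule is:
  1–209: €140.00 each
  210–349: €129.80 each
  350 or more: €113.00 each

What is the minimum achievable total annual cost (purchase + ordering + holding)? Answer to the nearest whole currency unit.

Holding cost per unit per year at price C is H = 0.16·C.
Evaluate total cost at each tier's feasible EOQ or, if the EOQ is below the tier, at the tier's minimum quantity.
Tier 1 (€140.00): EOQ = 269.5 exceeds tier's upper bound 209, so this tier is dominated.
EOQ at €129.80 = 279.9 (feasible in tier 2): TC = 52,490×€129.80 + (52,490/279.9)×15.5 + (279.9/2)×0.16×€129.80 = €6,819,015.22.
EOQ at €113.00 = 300.0 < 350, so use break Q=350: TC = 52,490×€113.00 + (52,490/350.0)×15.5 + (350.0/2)×0.16×€113.00 = €5,936,858.56.
Lowest total cost among the candidates is at Q = 350.0.

TC* ≈ €5,936,859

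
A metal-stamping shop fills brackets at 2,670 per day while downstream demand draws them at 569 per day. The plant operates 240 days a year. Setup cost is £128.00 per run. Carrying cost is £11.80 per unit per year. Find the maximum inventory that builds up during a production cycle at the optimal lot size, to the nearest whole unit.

Annual demand D = 569 × 240 = 136,560.
Production build-up factor (1 − d/p) = 1 − 569/2,670 = 0.7869.
Q* = √(2DS / (H(1 − d/p))) = √(2 × 136,560 × 128 / (11.8 × 0.7869)).
= √(34,959,360 / 9.2853) ≈ 1940.365.
Maximum inventory = Q*(1 − d/p) = 1940.365 × 0.7869 ≈ 1526.856.

I_max ≈ 1,527 brackets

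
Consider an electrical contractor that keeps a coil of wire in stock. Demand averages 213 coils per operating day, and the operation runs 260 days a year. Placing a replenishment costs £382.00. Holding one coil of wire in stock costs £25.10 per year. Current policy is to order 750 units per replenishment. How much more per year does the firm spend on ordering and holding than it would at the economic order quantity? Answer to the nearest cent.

Extra cost ≈ £5,031.21 per year

Annual demand D = 213 × 260 = 55,380.
EOQ = √(2DS/H) = √(2 × 55,380 × 382 / 25.1) ≈ 1298.33.
Cost at Q* = (D/Q*)S + (Q*/2)H = √(2DSH) ≈ £32,588.17.
Cost at Q = 750: (55,380/750)×382 + (750/2)×25.1 = £28,206.88 + £9,412.50 = £37,619.38.
Excess = £37,619.38 − £32,588.17 = £5,031.21.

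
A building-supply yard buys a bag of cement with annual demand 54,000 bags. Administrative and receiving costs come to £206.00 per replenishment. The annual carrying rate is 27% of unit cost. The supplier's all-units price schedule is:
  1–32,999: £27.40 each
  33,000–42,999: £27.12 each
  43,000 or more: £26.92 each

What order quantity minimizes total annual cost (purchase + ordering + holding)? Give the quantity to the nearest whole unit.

Q* ≈ 1,734 bags

Holding cost per unit per year at price C is H = 0.27·C.
Candidates are each tier's EOQ (if it falls in that tier) and each price-break quantity.
EOQ at £27.40 = 1734.2 (feasible in tier 1): TC = 54,000×£27.40 + (54,000/1734.2)×206 + (1734.2/2)×0.27×£27.40 = £1,492,429.29.
EOQ at £27.12 = 1743.1 < 33000, so use break Q=33000: TC = 54,000×£27.12 + (54,000/33000.0)×206 + (33000.0/2)×0.27×£27.12 = £1,585,636.69.
EOQ at £26.92 = 1749.5 < 43000, so use break Q=43000: TC = 54,000×£26.92 + (54,000/43000.0)×206 + (43000.0/2)×0.27×£26.92 = £1,610,209.30.
Lowest total cost is £1,492,429.29 at Q = 1734.2.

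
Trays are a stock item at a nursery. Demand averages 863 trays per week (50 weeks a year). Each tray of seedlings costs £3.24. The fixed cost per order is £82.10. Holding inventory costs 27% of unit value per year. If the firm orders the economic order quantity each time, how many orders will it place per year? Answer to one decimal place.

Annual demand D = 863 × 50 = 43,150.
Holding cost H = 0.27 × £3.24 = £0.8748 per unit per year.
Q* = √(2DS/H) = √(2 × 43,150 × 82.1 / 0.8748) ≈ 2845.92.
Orders per year = D / Q* = 43,150 / 2845.92 ≈ 15.162.

N ≈ 15.2 orders per year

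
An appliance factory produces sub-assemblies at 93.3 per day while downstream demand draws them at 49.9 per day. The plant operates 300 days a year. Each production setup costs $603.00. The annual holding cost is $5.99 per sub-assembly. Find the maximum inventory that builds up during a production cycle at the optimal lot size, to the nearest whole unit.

I_max ≈ 1,184 sub-assemblies

Annual demand D = 49.9 × 300 = 14,970.
Production build-up factor (1 − d/p) = 1 − 49.9/93.3 = 0.4652.
Q* = √(2DS / (H(1 − d/p))) = √(2 × 14,970 × 603 / (5.99 × 0.4652)).
= √(18,053,820 / 2.7863) ≈ 2545.465.
Maximum inventory = Q*(1 − d/p) = 2545.465 × 0.4652 ≈ 1184.064.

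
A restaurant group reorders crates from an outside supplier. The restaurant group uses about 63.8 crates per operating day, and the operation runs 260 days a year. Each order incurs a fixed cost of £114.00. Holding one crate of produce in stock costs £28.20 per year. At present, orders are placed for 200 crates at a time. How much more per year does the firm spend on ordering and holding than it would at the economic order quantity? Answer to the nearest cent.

Annual demand D = 63.8 × 260 = 16,588.
EOQ = √(2DS/H) = √(2 × 16,588 × 114 / 28.2) ≈ 366.22.
Cost at Q* = (D/Q*)S + (Q*/2)H = √(2DSH) ≈ £10,327.35.
Cost at Q = 200: (16,588/200)×114 + (200/2)×28.2 = £9,455.16 + £2,820.00 = £12,275.16.
Excess = £12,275.16 − £10,327.35 = £1,947.81.

Extra cost ≈ £1,947.81 per year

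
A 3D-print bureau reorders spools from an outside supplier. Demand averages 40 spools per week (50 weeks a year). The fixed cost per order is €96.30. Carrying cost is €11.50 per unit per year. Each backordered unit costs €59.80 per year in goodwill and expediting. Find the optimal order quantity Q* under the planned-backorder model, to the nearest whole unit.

Q* ≈ 200 spools

Annual demand D = 40 × 50 = 2,000.
With planned backorders, Q* = √(2DS/H) · √((H+B)/B).
√(2DS/H) = √(2 × 2,000 × 96.3 / 11.5) = 183.018.
√((H+B)/B) = √((11.5+59.8)/59.8) = 1.0919.
Q* ≈ 199.843.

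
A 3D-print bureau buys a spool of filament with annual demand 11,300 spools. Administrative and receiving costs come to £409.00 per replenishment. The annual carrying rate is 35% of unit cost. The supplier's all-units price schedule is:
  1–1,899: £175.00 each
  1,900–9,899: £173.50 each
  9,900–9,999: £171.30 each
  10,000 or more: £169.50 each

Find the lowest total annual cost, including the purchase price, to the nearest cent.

Holding cost per unit per year at price C is H = 0.35·C.
Candidates are each tier's EOQ (if it falls in that tier) and each price-break quantity.
EOQ at £175.00 = 388.5 (feasible in tier 1): TC = 11,300×£175.00 + (11,300/388.5)×409 + (388.5/2)×0.35×£175.00 = £2,001,294.08.
EOQ at £173.50 = 390.2 < 1900, so use break Q=1900: TC = 11,300×£173.50 + (11,300/1900.0)×409 + (1900.0/2)×0.35×£173.50 = £2,020,671.22.
EOQ at £171.30 = 392.6 < 9900, so use break Q=9900: TC = 11,300×£171.30 + (11,300/9900.0)×409 + (9900.0/2)×0.35×£171.30 = £2,232,934.09.
EOQ at £169.50 = 394.7 < 10000, so use break Q=10000: TC = 11,300×£169.50 + (11,300/10000.0)×409 + (10000.0/2)×0.35×£169.50 = £2,212,437.17.
Lowest total cost among the candidates is at Q = 388.5.

TC* ≈ £2,001,294.08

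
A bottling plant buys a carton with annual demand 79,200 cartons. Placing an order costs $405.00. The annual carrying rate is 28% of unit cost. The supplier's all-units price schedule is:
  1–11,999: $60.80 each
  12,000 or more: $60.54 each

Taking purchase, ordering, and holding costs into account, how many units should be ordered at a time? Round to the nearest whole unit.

Holding cost per unit per year at price C is H = 0.28·C.
Evaluate total cost at each tier's feasible EOQ or, if the EOQ is below the tier, at the tier's minimum quantity.
EOQ at $60.80 = 1941.2 (feasible in tier 1): TC = 79,200×$60.80 + (79,200/1941.2)×405 + (1941.2/2)×0.28×$60.80 = $4,848,407.29.
EOQ at $60.54 = 1945.4 < 12000, so use break Q=12000: TC = 79,200×$60.54 + (79,200/12000.0)×405 + (12000.0/2)×0.28×$60.54 = $4,899,148.20.
Lowest total cost is $4,848,407.29 at Q = 1941.2.

Q* ≈ 1,941 cartons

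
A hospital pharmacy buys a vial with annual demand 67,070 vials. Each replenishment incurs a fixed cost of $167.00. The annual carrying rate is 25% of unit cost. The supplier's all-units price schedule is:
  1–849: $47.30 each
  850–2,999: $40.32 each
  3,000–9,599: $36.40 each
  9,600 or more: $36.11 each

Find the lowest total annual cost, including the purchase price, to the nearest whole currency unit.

Holding cost per unit per year at price C is H = 0.25·C.
Evaluate total cost at each tier's feasible EOQ or, if the EOQ is below the tier, at the tier's minimum quantity.
Tier 1 ($47.30): EOQ = 1376.4 exceeds tier's upper bound 849, so this tier is dominated.
EOQ at $40.32 = 1490.8 (feasible in tier 2): TC = 67,070×$40.32 + (67,070/1490.8)×167 + (1490.8/2)×0.25×$40.32 = $2,719,289.24.
EOQ at $36.40 = 1569.0 < 3000, so use break Q=3000: TC = 67,070×$36.40 + (67,070/3000.0)×167 + (3000.0/2)×0.25×$36.40 = $2,458,731.56.
EOQ at $36.11 = 1575.3 < 9600, so use break Q=9600: TC = 67,070×$36.11 + (67,070/9600.0)×167 + (9600.0/2)×0.25×$36.11 = $2,466,396.44.
Lowest total cost among the candidates is at Q = 3000.0.

TC* ≈ $2,458,732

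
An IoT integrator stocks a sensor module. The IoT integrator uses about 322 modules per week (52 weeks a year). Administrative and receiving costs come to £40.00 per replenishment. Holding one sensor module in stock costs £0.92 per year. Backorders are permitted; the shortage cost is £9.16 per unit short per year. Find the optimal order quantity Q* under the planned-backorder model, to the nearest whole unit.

Q* ≈ 1,266 modules

Annual demand D = 322 × 52 = 16,744.
With planned backorders, Q* = √(2DS/H) · √((H+B)/B).
√(2DS/H) = √(2 × 16,744 × 40 / 0.92) = 1206.648.
√((H+B)/B) = √((0.92+9.16)/9.16) = 1.0490.
Q* ≈ 1265.795.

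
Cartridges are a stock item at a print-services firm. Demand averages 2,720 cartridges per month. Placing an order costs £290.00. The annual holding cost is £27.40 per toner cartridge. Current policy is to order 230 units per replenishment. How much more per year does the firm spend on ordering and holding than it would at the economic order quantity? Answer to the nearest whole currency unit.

Extra cost ≈ £21,530 per year

Annual demand D = 2,720 × 12 = 32,640.
EOQ = √(2DS/H) = √(2 × 32,640 × 290 / 27.4) ≈ 831.22.
Cost at Q* = (D/Q*)S + (Q*/2)H = √(2DSH) ≈ £22,775.31.
Cost at Q = 230: (32,640/230)×290 + (230/2)×27.4 = £41,154.78 + £3,151.00 = £44,305.78.
Excess = £44,305.78 − £22,775.31 = £21,530.47.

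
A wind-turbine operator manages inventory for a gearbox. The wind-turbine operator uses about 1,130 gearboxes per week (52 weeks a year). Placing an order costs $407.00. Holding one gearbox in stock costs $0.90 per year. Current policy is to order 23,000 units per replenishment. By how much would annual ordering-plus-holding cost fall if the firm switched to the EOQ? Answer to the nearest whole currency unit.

Extra cost ≈ $4,829 per year

Annual demand D = 1,130 × 52 = 58,760.
EOQ = √(2DS/H) = √(2 × 58,760 × 407 / 0.9) ≈ 7290.07.
Cost at Q* = (D/Q*)S + (Q*/2)H = √(2DSH) ≈ $6,561.07.
Cost at Q = 23,000: (58,760/23,000)×407 + (23,000/2)×0.9 = $1,039.80 + $10,350.00 = $11,389.80.
Excess = $11,389.80 − $6,561.07 = $4,828.73.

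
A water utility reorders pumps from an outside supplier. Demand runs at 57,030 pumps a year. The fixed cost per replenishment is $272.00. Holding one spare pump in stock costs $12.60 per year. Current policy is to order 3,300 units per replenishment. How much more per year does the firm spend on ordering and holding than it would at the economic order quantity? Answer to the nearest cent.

EOQ = √(2DS/H) = √(2 × 57,030 × 272 / 12.6) ≈ 1569.16.
Cost at Q* = (D/Q*)S + (Q*/2)H = √(2DSH) ≈ $19,771.35.
Cost at Q = 3,300: (57,030/3,300)×272 + (3,300/2)×12.6 = $4,700.65 + $20,790.00 = $25,490.65.
Excess = $25,490.65 − $19,771.35 = $5,719.30.

Extra cost ≈ $5,719.30 per year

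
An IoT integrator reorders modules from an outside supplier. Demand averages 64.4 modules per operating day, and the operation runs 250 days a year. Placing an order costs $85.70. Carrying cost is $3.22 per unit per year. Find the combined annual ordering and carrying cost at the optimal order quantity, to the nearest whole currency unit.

Annual demand D = 64.4 × 250 = 16,100.
The optimal lot size = √(2DS/H) = √(2 × 16,100 × 85.7 / 3.22) ≈ 925.74.
At the optimum the two cost components are equal, so total cost = 2·(Q*/2)H = Q*·H.
Minimum total = √(2DSH) = √(2 × 16,100 × 85.7 × 3.22) ≈ 2980.892.

TC* ≈ $2,981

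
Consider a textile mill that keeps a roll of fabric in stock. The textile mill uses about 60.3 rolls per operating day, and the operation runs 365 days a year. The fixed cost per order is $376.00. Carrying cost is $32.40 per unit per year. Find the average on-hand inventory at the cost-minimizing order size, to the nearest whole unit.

Average inventory ≈ 357 rolls

Annual demand D = 60.3 × 365 = 22,009.5.
Q* = √(2DS/H) = √(2 × 22,009.5 × 376 / 32.4) ≈ 714.73.
Average inventory = Q*/2 ≈ 714.73 / 2 = 357.365.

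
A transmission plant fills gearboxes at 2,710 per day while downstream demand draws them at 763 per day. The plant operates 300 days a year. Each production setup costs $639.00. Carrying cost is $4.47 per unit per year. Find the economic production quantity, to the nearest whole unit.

Annual demand D = 763 × 300 = 228,900.
Production build-up factor (1 − d/p) = 1 − 763/2,710 = 0.7185.
Q* = √(2DS / (H(1 − d/p))) = √(2 × 228,900 × 639 / (4.47 × 0.7185)).
= √(292,534,200 / 3.2115) ≈ 9544.127.

Q* ≈ 9,544 gearboxes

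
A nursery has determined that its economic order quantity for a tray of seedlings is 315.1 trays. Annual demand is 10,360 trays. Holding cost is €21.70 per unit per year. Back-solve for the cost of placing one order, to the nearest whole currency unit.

S ≈ €104

Squaring Q* = √(2DS/H) gives Q*² = 2DS/H.
From Q* = √(2DS/H): S = Q*²H / (2D) = 315.1² × 21.7 / (2 × 10,360) = 103.9841.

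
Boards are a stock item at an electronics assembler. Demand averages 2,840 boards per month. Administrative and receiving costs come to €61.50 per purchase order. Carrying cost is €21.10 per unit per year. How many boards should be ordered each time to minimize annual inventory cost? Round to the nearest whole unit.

Q* ≈ 446 boards

Annual demand D = 2,840 × 12 = 34,080.
EOQ = √(2DS / H) = √(2 × 34,080 × 61.5 / 21.1).
= √(4,191,840 / 21.1) = √198,665.4028 ≈ 445.719.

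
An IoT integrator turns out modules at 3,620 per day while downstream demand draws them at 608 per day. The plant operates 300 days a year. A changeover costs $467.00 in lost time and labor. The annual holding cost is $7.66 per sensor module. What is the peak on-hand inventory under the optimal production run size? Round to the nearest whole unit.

Annual demand D = 608 × 300 = 182,400.
Production build-up factor (1 − d/p) = 1 − 608/3,620 = 0.8320.
Q* = √(2DS / (H(1 − d/p))) = √(2 × 182,400 × 467 / (7.66 × 0.8320)).
= √(170,361,600 / 6.3735) ≈ 5170.092.
Maximum inventory = Q*(1 − d/p) = 5170.092 × 0.8320 ≈ 4301.745.

I_max ≈ 4,302 modules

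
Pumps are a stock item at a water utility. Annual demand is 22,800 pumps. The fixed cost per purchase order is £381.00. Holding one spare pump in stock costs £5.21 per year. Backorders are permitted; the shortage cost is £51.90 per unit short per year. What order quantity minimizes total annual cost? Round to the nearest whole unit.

Q* ≈ 1,916 pumps

With planned backorders, Q* = √(2DS/H) · √((H+B)/B).
√(2DS/H) = √(2 × 22,800 × 381 / 5.21) = 1826.106.
√((H+B)/B) = √((5.21+51.9)/51.9) = 1.0490.
Q* ≈ 1915.572.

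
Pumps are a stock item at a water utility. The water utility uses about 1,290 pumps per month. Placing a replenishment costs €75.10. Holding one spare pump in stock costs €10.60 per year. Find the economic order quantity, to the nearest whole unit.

Annual demand D = 1,290 × 12 = 15,480.
EOQ = √(2DS / H) = √(2 × 15,480 × 75.1 / 10.6).
= √(2,325,096 / 10.6) = √219,348.6792 ≈ 468.347.

Q* ≈ 468 pumps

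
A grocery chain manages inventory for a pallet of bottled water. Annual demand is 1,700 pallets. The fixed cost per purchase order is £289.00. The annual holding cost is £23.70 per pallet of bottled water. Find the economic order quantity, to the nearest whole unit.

EOQ = √(2DS / H) = √(2 × 1,700 × 289 / 23.7).
= √(982,600 / 23.7) = √41,459.9156 ≈ 203.617.

Q* ≈ 204 pallets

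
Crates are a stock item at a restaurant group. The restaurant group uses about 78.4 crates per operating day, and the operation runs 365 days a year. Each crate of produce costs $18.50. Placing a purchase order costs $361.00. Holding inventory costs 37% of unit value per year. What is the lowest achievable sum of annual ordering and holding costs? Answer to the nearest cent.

TC* ≈ $11,892.13

Annual demand D = 78.4 × 365 = 28,616.
Holding cost H = 0.37 × $18.50 = $6.8450 per unit per year.
EOQ = √(2DS/H) = √(2 × 28,616 × 361 / 6.845) ≈ 1737.35.
At the optimum the two cost components are equal, so total cost = 2·(Q*/2)H = Q*·H.
Minimum total = √(2DSH) = √(2 × 28,616 × 361 × 6.845) ≈ 11892.134.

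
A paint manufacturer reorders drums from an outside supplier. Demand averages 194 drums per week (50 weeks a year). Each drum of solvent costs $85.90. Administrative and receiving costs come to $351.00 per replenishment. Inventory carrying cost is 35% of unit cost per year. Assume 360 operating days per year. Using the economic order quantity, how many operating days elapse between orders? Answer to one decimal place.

T ≈ 17.7 days

Annual demand D = 194 × 50 = 9,700.
Holding cost H = 0.35 × $85.90 = $30.0650 per unit per year.
Q* = √(2DS/H) = √(2 × 9,700 × 351 / 30.065) ≈ 475.91.
Cycle time = Q*/D × 360 = 475.91 / 9,700 × 360 ≈ 17.663 days.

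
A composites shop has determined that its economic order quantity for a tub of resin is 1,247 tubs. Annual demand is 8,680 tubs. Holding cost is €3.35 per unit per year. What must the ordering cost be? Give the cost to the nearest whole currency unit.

The basic EOQ model gives Q* = √(2DS/H); rearrange for the unknown.
From Q* = √(2DS/H): S = Q*²H / (2D) = 1,247² × 3.35 / (2 × 8,680) = 300.0737.

S ≈ €300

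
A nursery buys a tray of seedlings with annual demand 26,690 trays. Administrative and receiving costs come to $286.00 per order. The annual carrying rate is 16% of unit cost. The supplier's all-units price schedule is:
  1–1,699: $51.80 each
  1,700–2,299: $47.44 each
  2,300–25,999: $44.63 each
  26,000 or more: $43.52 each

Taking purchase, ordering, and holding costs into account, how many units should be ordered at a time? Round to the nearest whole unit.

Q* ≈ 2,300 trays

Holding cost per unit per year at price C is H = 0.16·C.
For each price level, check whether its EOQ is feasible; otherwise the best quantity at that price is the breakpoint.
EOQ at $51.80 = 1357.2 (feasible in tier 1): TC = 26,690×$51.80 + (26,690/1357.2)×286 + (1357.2/2)×0.16×$51.80 = $1,393,790.57.
EOQ at $47.44 = 1418.2 < 1700, so use break Q=1700: TC = 26,690×$47.44 + (26,690/1700.0)×286 + (1700.0/2)×0.16×$47.44 = $1,277,115.64.
EOQ at $44.63 = 1462.2 < 2300, so use break Q=2300: TC = 26,690×$44.63 + (26,690/2300.0)×286 + (2300.0/2)×0.16×$44.63 = $1,202,705.46.
EOQ at $43.52 = 1480.7 < 26000, so use break Q=26000: TC = 26,690×$43.52 + (26,690/26000.0)×286 + (26000.0/2)×0.16×$43.52 = $1,252,363.99.
Lowest total cost is $1,202,705.46 at Q = 2300.0.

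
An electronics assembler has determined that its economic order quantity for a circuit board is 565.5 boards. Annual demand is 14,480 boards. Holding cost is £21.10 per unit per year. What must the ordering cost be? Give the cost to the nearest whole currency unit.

S ≈ £233

The basic EOQ model gives Q* = √(2DS/H); rearrange for the unknown.
From Q* = √(2DS/H): S = Q*²H / (2D) = 565.5² × 21.1 / (2 × 14,480) = 232.9963.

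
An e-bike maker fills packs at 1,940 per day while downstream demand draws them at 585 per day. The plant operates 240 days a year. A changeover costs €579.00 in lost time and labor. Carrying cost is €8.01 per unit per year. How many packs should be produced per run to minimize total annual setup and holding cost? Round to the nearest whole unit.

Q* ≈ 5,391 packs

Annual demand D = 585 × 240 = 140,400.
Production build-up factor (1 − d/p) = 1 − 585/1,940 = 0.6985.
Q* = √(2DS / (H(1 − d/p))) = √(2 × 140,400 × 579 / (8.01 × 0.6985)).
= √(162,583,200 / 5.5946) ≈ 5390.795.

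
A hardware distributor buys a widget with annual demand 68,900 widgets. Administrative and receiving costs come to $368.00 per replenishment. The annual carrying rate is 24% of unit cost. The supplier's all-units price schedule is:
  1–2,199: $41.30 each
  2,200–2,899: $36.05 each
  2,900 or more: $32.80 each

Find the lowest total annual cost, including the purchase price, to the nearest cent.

Holding cost per unit per year at price C is H = 0.24·C.
For each price level, check whether its EOQ is feasible; otherwise the best quantity at that price is the breakpoint.
Tier 1 ($41.30): EOQ = 2261.9 exceeds tier's upper bound 2199, so this tier is dominated.
EOQ at $36.05 = 2421.0 (feasible in tier 2): TC = 68,900×$36.05 + (68,900/2421.0)×368 + (2421.0/2)×0.24×$36.05 = $2,504,791.27.
EOQ at $32.80 = 2538.1 < 2900, so use break Q=2900: TC = 68,900×$32.80 + (68,900/2900.0)×368 + (2900.0/2)×0.24×$32.80 = $2,280,077.57.
Lowest total cost among the candidates is at Q = 2900.0.

TC* ≈ $2,280,077.57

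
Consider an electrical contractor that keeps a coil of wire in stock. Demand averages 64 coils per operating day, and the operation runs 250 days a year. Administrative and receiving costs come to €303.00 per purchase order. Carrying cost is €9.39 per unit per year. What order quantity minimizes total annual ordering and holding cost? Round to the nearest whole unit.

Annual demand D = 64 × 250 = 16,000.
EOQ = √(2DS / H) = √(2 × 16,000 × 303 / 9.39).
= √(9,696,000 / 9.39) = √1,032,587.8594 ≈ 1016.163.

Q* ≈ 1,016 coils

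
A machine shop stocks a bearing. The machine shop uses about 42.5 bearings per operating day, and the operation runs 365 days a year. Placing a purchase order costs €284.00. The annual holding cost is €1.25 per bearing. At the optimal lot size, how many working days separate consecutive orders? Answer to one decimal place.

Annual demand D = 42.5 × 365 = 15,512.5.
Q* = √(2DS/H) = √(2 × 15,512.5 × 284 / 1.25) ≈ 2654.97.
Cycle time = Q*/D × 365 = 2654.97 / 15,512.5 × 365 ≈ 62.470 days.

T ≈ 62.5 days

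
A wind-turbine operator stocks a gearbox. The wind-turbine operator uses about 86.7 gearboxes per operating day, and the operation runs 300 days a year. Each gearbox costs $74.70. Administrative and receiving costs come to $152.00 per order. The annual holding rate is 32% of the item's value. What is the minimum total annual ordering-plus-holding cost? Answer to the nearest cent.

TC* ≈ $13,748.09

Annual demand D = 86.7 × 300 = 26,010.
Holding cost H = 0.32 × $74.70 = $23.9040 per unit per year.
The optimal lot size = √(2DS/H) = √(2 × 26,010 × 152 / 23.904) ≈ 575.14.
At Q*, ordering cost (D/Q*)S equals holding cost (Q*/2)H, each = √(DSH/2).
Minimum total = √(2DSH) = √(2 × 26,010 × 152 × 23.904) ≈ 13748.087.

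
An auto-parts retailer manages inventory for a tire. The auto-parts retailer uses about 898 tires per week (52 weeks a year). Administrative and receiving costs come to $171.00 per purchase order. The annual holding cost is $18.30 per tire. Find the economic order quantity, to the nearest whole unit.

Annual demand D = 898 × 52 = 46,696.
EOQ = √(2DS / H) = √(2 × 46,696 × 171 / 18.3).
= √(15,970,032 / 18.3) = √872,679.3443 ≈ 934.173.

Q* ≈ 934 tires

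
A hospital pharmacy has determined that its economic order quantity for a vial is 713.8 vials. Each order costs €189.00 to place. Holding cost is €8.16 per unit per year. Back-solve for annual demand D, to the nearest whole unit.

D ≈ 10,999 vials per year

Invert the EOQ relation Q*² = 2DS/H.
From Q* = √(2DS/H): D = Q*²H / (2S) = 713.8² × 8.16 / (2 × 189) = 10998.956.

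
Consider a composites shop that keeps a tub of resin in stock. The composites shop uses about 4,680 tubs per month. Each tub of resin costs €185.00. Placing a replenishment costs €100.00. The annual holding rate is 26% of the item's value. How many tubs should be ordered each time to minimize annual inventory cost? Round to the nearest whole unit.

Annual demand D = 4,680 × 12 = 56,160.
Holding cost H = 0.26 × €185.00 = €48.1000 per unit per year.
EOQ = √(2DS / H) = √(2 × 56,160 × 100 / 48.1).
= √(11,232,000 / 48.1) = √233,513.5135 ≈ 483.232.

Q* ≈ 483 tubs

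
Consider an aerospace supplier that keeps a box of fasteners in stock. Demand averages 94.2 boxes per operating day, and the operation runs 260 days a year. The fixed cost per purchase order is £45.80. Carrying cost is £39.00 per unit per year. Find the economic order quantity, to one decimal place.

Q* ≈ 239.8 boxes

Annual demand D = 94.2 × 260 = 24,492.
EOQ = √(2DS / H) = √(2 × 24,492 × 45.8 / 39).
= √(2,243,467.2 / 39) = √57,524.8 ≈ 239.843.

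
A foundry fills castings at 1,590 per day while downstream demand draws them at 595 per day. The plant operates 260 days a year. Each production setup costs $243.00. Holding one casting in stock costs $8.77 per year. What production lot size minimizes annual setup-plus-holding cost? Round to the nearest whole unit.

Annual demand D = 595 × 260 = 154,700.
Production build-up factor (1 − d/p) = 1 − 595/1,590 = 0.6258.
Q* = √(2DS / (H(1 − d/p))) = √(2 × 154,700 × 243 / (8.77 × 0.6258)).
= √(75,184,200 / 5.4881) ≈ 3701.268.

Q* ≈ 3,701 castings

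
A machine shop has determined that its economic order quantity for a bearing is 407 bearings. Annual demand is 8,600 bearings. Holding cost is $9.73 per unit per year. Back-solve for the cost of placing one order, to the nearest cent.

S ≈ $93.71

Squaring Q* = √(2DS/H) gives Q*² = 2DS/H.
From Q* = √(2DS/H): S = Q*²H / (2D) = 407² × 9.73 / (2 × 8,600) = 93.7073.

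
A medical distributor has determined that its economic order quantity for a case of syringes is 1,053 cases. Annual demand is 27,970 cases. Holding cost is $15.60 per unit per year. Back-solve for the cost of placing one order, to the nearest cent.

S ≈ $309.21

Squaring Q* = √(2DS/H) gives Q*² = 2DS/H.
From Q* = √(2DS/H): S = Q*²H / (2D) = 1,053² × 15.6 / (2 × 27,970) = 309.2138.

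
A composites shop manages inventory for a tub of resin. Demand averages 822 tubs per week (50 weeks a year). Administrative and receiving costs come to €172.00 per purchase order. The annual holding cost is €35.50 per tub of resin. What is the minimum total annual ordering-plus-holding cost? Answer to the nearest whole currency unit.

TC* ≈ €22,403

Annual demand D = 822 × 50 = 41,100.
EOQ = √(2DS/H) = √(2 × 41,100 × 172 / 35.5) ≈ 631.08.
At the optimum the two cost components are equal, so total cost = 2·(Q*/2)H = Q*·H.
Minimum total = √(2DSH) = √(2 × 41,100 × 172 × 35.5) ≈ 22403.419.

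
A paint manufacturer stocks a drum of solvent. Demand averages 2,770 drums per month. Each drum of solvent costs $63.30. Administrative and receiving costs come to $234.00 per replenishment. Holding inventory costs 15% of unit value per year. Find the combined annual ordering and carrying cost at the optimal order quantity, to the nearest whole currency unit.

Annual demand D = 2,770 × 12 = 33,240.
Holding cost H = 0.15 × $63.30 = $9.4950 per unit per year.
The optimal lot size = √(2DS/H) = √(2 × 33,240 × 234 / 9.495) ≈ 1279.99.
At Q*, ordering cost (D/Q*)S equals holding cost (Q*/2)H, each = √(DSH/2).
Minimum total = √(2DSH) = √(2 × 33,240 × 234 × 9.495) ≈ 12153.487.

TC* ≈ $12,153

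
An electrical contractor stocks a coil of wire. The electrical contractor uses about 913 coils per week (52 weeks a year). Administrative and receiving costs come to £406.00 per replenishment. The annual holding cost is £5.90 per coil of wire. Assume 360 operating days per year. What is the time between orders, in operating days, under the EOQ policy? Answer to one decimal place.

Annual demand D = 913 × 52 = 47,476.
Q* = √(2DS/H) = √(2 × 47,476 × 406 / 5.9) ≈ 2556.17.
Cycle time = Q*/D × 360 = 2556.17 / 47,476 × 360 ≈ 19.383 days.

T ≈ 19.4 days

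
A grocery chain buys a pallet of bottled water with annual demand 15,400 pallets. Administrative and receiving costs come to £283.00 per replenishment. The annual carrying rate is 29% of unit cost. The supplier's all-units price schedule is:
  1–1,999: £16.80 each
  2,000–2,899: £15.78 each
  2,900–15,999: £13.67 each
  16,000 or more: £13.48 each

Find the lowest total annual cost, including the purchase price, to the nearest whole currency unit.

Holding cost per unit per year at price C is H = 0.29·C.
Evaluate total cost at each tier's feasible EOQ or, if the EOQ is below the tier, at the tier's minimum quantity.
EOQ at £16.80 = 1337.6 (feasible in tier 1): TC = 15,400×£16.80 + (15,400/1337.6)×283 + (1337.6/2)×0.29×£16.80 = £265,236.62.
EOQ at £15.78 = 1380.1 < 2000, so use break Q=2000: TC = 15,400×£15.78 + (15,400/2000.0)×283 + (2000.0/2)×0.29×£15.78 = £249,767.30.
EOQ at £13.67 = 1482.8 < 2900, so use break Q=2900: TC = 15,400×£13.67 + (15,400/2900.0)×283 + (2900.0/2)×0.29×£13.67 = £217,769.06.
EOQ at £13.48 = 1493.2 < 16000, so use break Q=16000: TC = 15,400×£13.48 + (15,400/16000.0)×283 + (16000.0/2)×0.29×£13.48 = £239,137.99.
Lowest total cost among the candidates is at Q = 2900.0.

TC* ≈ £217,769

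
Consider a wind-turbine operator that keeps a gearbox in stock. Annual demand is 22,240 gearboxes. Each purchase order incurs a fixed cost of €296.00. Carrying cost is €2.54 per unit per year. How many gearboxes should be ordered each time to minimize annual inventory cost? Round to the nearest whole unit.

EOQ = √(2DS / H) = √(2 × 22,240 × 296 / 2.54).
= √(13,166,080 / 2.54) = √5,183,496.063 ≈ 2276.729.

Q* ≈ 2,277 gearboxes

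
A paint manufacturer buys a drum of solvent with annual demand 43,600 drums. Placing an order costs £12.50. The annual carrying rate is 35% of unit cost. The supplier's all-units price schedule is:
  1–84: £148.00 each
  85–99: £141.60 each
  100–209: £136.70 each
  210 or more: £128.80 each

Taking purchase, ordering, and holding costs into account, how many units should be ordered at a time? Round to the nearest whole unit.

Holding cost per unit per year at price C is H = 0.35·C.
Evaluate total cost at each tier's feasible EOQ or, if the EOQ is below the tier, at the tier's minimum quantity.
Tier 1 (£148.00): EOQ = 145.1 exceeds tier's upper bound 84, so this tier is dominated.
Tier 2 (£141.60): EOQ = 148.3 exceeds tier's upper bound 99, so this tier is dominated.
EOQ at £136.70 = 150.9 (feasible in tier 3): TC = 43,600×£136.70 + (43,600/150.9)×12.5 + (150.9/2)×0.35×£136.70 = £5,967,341.57.
EOQ at £128.80 = 155.5 < 210, so use break Q=210: TC = 43,600×£128.80 + (43,600/210.0)×12.5 + (210.0/2)×0.35×£128.80 = £5,623,008.64.
Lowest total cost is £5,623,008.64 at Q = 210.0.

Q* ≈ 210 drums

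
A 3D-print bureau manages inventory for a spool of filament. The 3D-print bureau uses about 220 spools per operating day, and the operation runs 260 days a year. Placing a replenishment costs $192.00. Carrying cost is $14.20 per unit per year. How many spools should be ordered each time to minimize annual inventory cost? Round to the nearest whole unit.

Annual demand D = 220 × 260 = 57,200.
EOQ = √(2DS / H) = √(2 × 57,200 × 192 / 14.2).
= √(21,964,800 / 14.2) = √1,546,816.9014 ≈ 1243.711.

Q* ≈ 1,244 spools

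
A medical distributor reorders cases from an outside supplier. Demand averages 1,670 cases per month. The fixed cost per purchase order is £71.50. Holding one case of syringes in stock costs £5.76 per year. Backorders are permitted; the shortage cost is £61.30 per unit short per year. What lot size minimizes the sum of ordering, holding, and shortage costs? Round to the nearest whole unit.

Q* ≈ 738 cases

Annual demand D = 1,670 × 12 = 20,040.
With planned backorders, Q* = √(2DS/H) · √((H+B)/B).
√(2DS/H) = √(2 × 20,040 × 71.5 / 5.76) = 705.352.
√((H+B)/B) = √((5.76+61.3)/61.3) = 1.0459.
Q* ≈ 737.747.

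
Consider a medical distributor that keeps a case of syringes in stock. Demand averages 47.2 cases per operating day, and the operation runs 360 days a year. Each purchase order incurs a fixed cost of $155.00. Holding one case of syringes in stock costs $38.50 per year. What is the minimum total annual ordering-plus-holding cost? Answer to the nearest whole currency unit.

Annual demand D = 47.2 × 360 = 16,992.
Q* = √(2DS/H) = √(2 × 16,992 × 155 / 38.5) ≈ 369.89.
At Q*, ordering cost (D/Q*)S equals holding cost (Q*/2)H, each = √(DSH/2).
Minimum total = √(2DSH) = √(2 × 16,992 × 155 × 38.5) ≈ 14240.770.

TC* ≈ $14,241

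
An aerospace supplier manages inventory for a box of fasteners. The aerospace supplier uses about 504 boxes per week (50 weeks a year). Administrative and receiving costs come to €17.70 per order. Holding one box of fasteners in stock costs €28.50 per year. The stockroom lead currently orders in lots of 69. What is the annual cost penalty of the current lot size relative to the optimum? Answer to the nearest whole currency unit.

Extra cost ≈ €2,405 per year

Annual demand D = 504 × 50 = 25,200.
EOQ = √(2DS/H) = √(2 × 25,200 × 17.7 / 28.5) ≈ 176.92.
Cost at Q* = (D/Q*)S + (Q*/2)H = √(2DSH) ≈ €5,042.25.
Cost at Q = 69: (25,200/69)×17.7 + (69/2)×28.5 = €6,464.35 + €983.25 = €7,447.60.
Excess = €7,447.60 − €5,042.25 = €2,405.35.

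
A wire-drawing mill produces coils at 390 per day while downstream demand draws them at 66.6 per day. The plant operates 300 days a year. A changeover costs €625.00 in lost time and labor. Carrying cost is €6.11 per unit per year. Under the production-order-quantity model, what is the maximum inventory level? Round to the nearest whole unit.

Annual demand D = 66.6 × 300 = 19,980.
Production build-up factor (1 − d/p) = 1 − 66.6/390 = 0.8292.
Q* = √(2DS / (H(1 − d/p))) = √(2 × 19,980 × 625 / (6.11 × 0.8292)).
= √(24,975,000 / 5.0666) ≈ 2220.212.
Maximum inventory = Q*(1 − d/p) = 2220.212 × 0.8292 ≈ 1841.068.

I_max ≈ 1,841 coils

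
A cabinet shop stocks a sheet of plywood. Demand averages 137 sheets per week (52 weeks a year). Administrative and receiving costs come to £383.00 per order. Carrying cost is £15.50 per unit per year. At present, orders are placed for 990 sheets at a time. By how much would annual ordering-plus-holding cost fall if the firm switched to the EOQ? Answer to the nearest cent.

Extra cost ≈ £1,231.64 per year

Annual demand D = 137 × 52 = 7,124.
EOQ = √(2DS/H) = √(2 × 7,124 × 383 / 15.5) ≈ 593.35.
Cost at Q* = (D/Q*)S + (Q*/2)H = √(2DSH) ≈ £9,196.92.
Cost at Q = 990: (7,124/990)×383 + (990/2)×15.5 = £2,756.05 + £7,672.50 = £10,428.55.
Excess = £10,428.55 − £9,196.92 = £1,231.64.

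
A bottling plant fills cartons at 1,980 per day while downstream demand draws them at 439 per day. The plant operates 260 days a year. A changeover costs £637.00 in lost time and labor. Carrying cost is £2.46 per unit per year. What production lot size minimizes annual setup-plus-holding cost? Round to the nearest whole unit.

Q* ≈ 8,715 cartons

Annual demand D = 439 × 260 = 114,140.
Production build-up factor (1 − d/p) = 1 − 439/1,980 = 0.7783.
Q* = √(2DS / (H(1 − d/p))) = √(2 × 114,140 × 637 / (2.46 × 0.7783)).
= √(145,414,360 / 1.9146) ≈ 8715.000.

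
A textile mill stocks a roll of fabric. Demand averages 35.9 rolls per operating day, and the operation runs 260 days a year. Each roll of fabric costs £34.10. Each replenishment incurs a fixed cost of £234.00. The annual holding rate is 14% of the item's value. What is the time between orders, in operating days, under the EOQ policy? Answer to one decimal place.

Annual demand D = 35.9 × 260 = 9,334.
Holding cost H = 0.14 × £34.10 = £4.7740 per unit per year.
EOQ = √(2DS/H) = √(2 × 9,334 × 234 / 4.774) ≈ 956.57.
Cycle time = Q*/D × 260 = 956.57 / 9,334 × 260 ≈ 26.645 days.

T ≈ 26.6 days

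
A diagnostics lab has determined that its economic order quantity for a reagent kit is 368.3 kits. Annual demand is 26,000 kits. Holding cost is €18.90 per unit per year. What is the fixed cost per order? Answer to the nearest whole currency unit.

S ≈ €49

Squaring Q* = √(2DS/H) gives Q*² = 2DS/H.
From Q* = √(2DS/H): S = Q*²H / (2D) = 368.3² × 18.9 / (2 × 26,000) = 49.3017.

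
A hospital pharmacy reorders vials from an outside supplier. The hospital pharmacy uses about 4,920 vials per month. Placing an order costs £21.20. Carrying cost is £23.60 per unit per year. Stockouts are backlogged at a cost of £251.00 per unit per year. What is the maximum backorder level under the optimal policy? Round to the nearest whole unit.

Annual demand D = 4,920 × 12 = 59,040.
With planned backorders, Q* = √(2DS/H) · √((H+B)/B).
√(2DS/H) = √(2 × 59,040 × 21.2 / 23.6) = 325.687.
√((H+B)/B) = √((23.6+251)/251) = 1.0460.
Q* ≈ 340.654.
S* = Q* · H/(H+B) = 340.654 × 23.6/274.6 ≈ 29.277.

S* ≈ 29 vials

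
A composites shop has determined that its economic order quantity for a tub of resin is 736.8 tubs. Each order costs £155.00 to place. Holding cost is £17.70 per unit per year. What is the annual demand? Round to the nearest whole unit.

D ≈ 30,996 tubs per year

The basic EOQ model gives Q* = √(2DS/H); rearrange for the unknown.
From Q* = √(2DS/H): D = Q*²H / (2S) = 736.8² × 17.7 / (2 × 155) = 30996.368.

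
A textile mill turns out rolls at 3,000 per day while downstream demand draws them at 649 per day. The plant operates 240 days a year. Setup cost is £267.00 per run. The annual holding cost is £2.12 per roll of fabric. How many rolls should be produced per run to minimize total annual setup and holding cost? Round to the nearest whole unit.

Q* ≈ 7,076 rolls

Annual demand D = 649 × 240 = 155,760.
Production build-up factor (1 − d/p) = 1 − 649/3,000 = 0.7837.
Q* = √(2DS / (H(1 − d/p))) = √(2 × 155,760 × 267 / (2.12 × 0.7837)).
= √(83,175,840 / 1.6614) ≈ 7075.628.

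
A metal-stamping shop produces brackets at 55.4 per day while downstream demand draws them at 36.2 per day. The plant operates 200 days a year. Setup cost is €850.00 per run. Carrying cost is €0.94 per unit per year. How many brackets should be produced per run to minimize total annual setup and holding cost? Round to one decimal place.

Q* ≈ 6,146.6 brackets

Annual demand D = 36.2 × 200 = 7,240.
Production build-up factor (1 − d/p) = 1 − 36.2/55.4 = 0.3466.
Q* = √(2DS / (H(1 − d/p))) = √(2 × 7,240 × 850 / (0.94 × 0.3466)).
= √(12,308,000 / 0.3258) ≈ 6146.588.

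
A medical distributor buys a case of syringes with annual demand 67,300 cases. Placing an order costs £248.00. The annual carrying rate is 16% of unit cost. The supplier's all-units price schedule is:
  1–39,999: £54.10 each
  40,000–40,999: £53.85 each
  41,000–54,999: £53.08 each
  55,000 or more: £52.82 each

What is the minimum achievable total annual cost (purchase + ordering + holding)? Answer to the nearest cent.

Holding cost per unit per year at price C is H = 0.16·C.
For each price level, check whether its EOQ is feasible; otherwise the best quantity at that price is the breakpoint.
EOQ at £54.10 = 1963.8 (feasible in tier 1): TC = 67,300×£54.10 + (67,300/1963.8)×248 + (1963.8/2)×0.16×£54.10 = £3,657,928.36.
EOQ at £53.85 = 1968.3 < 40000, so use break Q=40000: TC = 67,300×£53.85 + (67,300/40000.0)×248 + (40000.0/2)×0.16×£53.85 = £3,796,842.26.
EOQ at £53.08 = 1982.5 < 41000, so use break Q=41000: TC = 67,300×£53.08 + (67,300/41000.0)×248 + (41000.0/2)×0.16×£53.08 = £3,746,793.48.
EOQ at £52.82 = 1987.4 < 55000, so use break Q=55000: TC = 67,300×£52.82 + (67,300/55000.0)×248 + (55000.0/2)×0.16×£52.82 = £3,787,497.46.
Lowest total cost among the candidates is at Q = 1963.8.

TC* ≈ £3,657,928.36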